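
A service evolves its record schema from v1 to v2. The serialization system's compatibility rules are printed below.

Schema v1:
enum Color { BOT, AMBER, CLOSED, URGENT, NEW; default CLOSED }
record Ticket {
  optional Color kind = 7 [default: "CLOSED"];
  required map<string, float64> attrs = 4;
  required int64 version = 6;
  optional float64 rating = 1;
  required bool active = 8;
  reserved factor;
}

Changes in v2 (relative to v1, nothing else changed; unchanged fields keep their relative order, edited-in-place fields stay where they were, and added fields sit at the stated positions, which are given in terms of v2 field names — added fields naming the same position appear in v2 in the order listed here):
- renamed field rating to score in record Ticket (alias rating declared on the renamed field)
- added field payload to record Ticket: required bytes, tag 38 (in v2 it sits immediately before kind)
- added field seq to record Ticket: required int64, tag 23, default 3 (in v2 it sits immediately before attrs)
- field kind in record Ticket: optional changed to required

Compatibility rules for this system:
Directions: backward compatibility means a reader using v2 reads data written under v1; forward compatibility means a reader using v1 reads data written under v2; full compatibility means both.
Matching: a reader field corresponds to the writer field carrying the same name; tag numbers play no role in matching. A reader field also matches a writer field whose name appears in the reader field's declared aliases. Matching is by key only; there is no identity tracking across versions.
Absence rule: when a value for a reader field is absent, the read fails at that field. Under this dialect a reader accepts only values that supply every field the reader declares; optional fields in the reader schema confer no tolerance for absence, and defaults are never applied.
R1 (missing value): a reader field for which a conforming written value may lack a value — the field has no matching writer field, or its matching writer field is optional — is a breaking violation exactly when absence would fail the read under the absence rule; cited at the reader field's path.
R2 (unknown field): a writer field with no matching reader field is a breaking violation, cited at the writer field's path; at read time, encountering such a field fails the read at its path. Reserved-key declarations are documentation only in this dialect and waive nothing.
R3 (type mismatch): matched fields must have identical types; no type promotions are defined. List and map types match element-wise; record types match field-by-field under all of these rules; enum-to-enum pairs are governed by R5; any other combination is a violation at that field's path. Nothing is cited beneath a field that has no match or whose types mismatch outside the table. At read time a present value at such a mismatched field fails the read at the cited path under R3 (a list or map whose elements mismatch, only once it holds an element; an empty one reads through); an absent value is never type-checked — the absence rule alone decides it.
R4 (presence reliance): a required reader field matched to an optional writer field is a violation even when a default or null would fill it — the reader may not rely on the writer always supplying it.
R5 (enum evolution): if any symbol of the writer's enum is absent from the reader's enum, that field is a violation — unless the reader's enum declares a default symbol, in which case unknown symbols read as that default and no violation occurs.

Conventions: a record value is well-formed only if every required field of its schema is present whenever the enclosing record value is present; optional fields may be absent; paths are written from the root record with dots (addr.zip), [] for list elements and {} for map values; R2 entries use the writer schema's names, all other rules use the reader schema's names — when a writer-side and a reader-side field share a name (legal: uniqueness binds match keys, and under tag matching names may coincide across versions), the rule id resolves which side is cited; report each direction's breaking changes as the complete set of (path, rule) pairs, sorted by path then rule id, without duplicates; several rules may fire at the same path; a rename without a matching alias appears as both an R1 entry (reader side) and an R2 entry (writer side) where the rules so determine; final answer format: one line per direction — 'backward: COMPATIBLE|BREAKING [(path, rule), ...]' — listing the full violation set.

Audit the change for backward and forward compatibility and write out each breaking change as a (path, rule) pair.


arrows below run writer -> reader for Ticket
backward for Ticket (reader v2, writer v1):
  no writer field matches reader payload
  kind <- kind (Color -> Color, writer optional)
  no writer field matches reader seq
  attrs <- attrs (map<string, float64> -> map<string, float64>, writer required)
  version <- version (int64 -> int64, writer required)
  score <- rating (float64 -> float64, writer optional)
  active <- active (bool -> bool, writer required)
  R1 fires at kind
  R4 fires at kind
  R1 fires at payload
  R1 fires at score
  R1 fires at seq
  backward on Ticket therefore BREAKING (5)
forward for Ticket (reader v1, writer v2):
  kind <- kind (Color -> Color, writer required)
  attrs <- attrs (map<string, float64> -> map<string, float64>, writer required)
  version <- version (int64 -> int64, writer required)
  no writer field matches reader rating
  active <- active (bool -> bool, writer required)
  leftover writer field: payload
  leftover writer field: seq
  leftover writer field: score
  R2 fires at payload
  R1 fires at rating
  R2 fires at score
  R2 fires at seq
  forward on Ticket therefore BREAKING (4)

backward: BREAKING [(kind, R1), (kind, R4), (payload, R1), (score, R1), (seq, R1)]; forward: BREAKING [(payload, R2), (rating, R1), (score, R2), (seq, R2)]


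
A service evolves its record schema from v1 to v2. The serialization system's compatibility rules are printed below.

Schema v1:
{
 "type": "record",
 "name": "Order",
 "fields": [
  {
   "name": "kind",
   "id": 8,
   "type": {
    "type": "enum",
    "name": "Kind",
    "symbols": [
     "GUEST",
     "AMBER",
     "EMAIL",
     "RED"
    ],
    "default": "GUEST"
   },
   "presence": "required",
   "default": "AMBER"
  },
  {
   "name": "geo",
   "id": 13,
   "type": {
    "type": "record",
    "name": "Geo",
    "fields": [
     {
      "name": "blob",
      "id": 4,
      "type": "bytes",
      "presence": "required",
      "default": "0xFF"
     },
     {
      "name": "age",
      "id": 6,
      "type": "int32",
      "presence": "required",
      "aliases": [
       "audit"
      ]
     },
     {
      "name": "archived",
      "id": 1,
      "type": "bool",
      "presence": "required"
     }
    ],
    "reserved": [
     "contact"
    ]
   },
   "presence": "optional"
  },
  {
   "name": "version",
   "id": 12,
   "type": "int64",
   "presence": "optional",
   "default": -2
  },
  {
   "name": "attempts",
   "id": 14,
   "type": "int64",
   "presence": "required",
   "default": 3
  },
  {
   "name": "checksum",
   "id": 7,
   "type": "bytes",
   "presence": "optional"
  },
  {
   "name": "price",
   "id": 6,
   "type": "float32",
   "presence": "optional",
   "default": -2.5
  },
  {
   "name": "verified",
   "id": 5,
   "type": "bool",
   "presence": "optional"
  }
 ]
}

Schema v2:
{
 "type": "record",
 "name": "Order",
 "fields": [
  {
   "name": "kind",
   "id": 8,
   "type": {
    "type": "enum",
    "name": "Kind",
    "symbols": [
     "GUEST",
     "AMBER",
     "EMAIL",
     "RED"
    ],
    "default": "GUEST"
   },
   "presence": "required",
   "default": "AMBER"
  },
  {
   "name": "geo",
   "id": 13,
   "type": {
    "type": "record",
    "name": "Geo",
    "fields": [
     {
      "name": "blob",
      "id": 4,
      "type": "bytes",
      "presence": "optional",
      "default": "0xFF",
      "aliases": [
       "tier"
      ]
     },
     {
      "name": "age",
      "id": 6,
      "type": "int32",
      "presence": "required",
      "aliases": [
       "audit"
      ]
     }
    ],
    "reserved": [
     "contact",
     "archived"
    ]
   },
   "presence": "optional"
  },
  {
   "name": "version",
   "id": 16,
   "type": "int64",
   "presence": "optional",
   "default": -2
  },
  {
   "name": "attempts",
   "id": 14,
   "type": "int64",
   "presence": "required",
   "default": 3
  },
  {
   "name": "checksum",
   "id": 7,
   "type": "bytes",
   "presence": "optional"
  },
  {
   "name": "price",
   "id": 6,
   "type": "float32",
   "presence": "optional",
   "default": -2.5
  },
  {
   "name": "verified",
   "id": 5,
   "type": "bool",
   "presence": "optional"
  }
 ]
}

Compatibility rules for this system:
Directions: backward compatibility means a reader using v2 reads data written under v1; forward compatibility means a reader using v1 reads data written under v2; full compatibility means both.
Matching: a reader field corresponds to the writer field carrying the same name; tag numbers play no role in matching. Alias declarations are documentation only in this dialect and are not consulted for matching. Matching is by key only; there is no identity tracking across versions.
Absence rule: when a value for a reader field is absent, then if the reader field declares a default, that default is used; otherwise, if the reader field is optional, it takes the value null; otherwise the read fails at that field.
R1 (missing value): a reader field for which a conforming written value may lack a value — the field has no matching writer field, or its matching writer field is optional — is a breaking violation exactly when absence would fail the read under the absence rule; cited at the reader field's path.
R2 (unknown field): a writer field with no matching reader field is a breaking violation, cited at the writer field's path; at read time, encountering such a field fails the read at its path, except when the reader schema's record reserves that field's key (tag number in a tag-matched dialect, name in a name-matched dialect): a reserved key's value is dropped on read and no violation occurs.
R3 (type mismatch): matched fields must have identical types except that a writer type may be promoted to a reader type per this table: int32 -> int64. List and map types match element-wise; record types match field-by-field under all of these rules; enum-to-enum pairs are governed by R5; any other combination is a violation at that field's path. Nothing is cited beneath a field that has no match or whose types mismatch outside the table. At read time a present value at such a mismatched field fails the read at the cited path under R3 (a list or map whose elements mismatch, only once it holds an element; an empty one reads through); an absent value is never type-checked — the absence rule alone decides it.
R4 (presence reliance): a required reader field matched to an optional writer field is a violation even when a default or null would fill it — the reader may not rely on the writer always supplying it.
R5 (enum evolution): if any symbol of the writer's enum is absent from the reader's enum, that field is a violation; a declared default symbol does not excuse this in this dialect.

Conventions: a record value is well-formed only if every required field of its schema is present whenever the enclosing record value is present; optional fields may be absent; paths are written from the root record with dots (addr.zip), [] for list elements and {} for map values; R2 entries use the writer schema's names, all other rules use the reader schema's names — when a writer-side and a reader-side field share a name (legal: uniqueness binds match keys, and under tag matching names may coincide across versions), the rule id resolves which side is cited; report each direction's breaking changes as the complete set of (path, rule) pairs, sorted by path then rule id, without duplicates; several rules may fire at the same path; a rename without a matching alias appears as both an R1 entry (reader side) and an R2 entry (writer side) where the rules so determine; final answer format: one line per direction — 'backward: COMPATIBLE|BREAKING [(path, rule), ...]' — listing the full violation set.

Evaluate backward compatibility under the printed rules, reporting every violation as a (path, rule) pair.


each type pair in Order: writer, then reader
backward analysis of Order with v2 as reader and v1 as writer:
  kind: Kind -> Kind, writer required; from kind
  geo: Geo -> Geo, writer optional; from geo
  version: int64 -> int64, writer optional; from version
  attempts: int64 -> int64, writer required; from attempts
  checksum: bytes -> bytes, writer optional; from checksum
  price: float32 -> float32, writer optional; from price
  verified: bool -> bool, writer optional; from verified
  geo.blob: bytes -> bytes, writer required; from geo.blob
  geo.age: int32 -> int32, writer required; from geo.age
  geo.archived (writer side), unknown to reader
  => no violations; backward on Order: COMPATIBLE
diffs on Order not affecting the asked answer:
  removed field archived from record Geo (its key "archived" joins the reserved list) -> its effect on Order is confined to the forward direction, not asked
  field version in record Order: tag 12 changed to 16 -> triggers nothing under Order's printed rules — same verdict
  field blob in record Geo: required changed to optional -> its effect on Order is confined to the forward direction, not asked

backward: COMPATIBLE []


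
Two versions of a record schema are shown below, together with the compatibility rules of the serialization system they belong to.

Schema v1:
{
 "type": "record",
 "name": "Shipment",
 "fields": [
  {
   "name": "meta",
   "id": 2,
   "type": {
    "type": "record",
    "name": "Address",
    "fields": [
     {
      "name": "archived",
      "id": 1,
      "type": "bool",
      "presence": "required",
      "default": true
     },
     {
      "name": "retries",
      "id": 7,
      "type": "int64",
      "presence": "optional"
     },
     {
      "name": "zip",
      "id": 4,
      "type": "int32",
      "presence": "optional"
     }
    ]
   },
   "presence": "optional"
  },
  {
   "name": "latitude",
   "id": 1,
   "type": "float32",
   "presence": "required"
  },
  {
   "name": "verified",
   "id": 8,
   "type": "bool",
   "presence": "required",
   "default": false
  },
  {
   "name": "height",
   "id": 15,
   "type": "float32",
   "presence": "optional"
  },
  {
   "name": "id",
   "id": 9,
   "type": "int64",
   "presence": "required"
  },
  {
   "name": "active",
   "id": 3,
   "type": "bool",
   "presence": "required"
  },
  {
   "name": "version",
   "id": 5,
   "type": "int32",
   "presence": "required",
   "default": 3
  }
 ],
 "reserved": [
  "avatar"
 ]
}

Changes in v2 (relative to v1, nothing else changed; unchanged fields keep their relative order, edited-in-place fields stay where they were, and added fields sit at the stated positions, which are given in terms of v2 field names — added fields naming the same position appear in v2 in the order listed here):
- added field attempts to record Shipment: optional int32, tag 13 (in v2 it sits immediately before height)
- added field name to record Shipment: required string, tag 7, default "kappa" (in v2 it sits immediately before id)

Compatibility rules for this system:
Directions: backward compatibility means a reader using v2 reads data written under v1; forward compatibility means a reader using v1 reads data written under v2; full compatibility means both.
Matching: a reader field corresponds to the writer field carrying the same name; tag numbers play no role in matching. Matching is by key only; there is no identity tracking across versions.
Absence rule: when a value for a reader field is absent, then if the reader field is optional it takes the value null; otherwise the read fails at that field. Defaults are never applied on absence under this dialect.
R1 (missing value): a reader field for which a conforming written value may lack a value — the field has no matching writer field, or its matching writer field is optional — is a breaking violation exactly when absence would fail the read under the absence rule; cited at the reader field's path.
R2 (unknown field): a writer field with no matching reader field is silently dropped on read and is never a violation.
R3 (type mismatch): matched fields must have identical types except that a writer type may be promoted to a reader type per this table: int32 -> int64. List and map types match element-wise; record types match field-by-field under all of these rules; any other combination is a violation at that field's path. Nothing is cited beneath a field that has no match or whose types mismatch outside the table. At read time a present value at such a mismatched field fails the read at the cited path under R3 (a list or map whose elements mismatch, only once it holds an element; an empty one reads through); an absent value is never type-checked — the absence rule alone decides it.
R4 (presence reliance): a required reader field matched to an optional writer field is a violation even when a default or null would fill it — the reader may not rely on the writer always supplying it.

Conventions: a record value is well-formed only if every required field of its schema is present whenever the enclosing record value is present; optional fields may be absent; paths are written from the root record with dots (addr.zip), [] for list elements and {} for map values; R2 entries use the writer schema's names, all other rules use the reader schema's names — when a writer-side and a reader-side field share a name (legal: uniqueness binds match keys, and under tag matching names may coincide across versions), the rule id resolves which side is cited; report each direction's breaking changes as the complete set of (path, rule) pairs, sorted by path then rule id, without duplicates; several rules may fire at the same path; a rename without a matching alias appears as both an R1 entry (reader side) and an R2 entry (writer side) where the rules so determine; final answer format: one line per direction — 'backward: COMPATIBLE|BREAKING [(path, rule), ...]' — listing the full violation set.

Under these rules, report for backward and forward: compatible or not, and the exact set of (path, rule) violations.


each type pair in Shipment: writer, then reader
backward analysis of Shipment with v2 as reader and v1 as writer:
  meta <- meta (Address -> Address, writer optional)
  latitude <- latitude (float32 -> float32, writer required)
  verified <- verified (bool -> bool, writer required)
  attempts has no writer counterpart
  height <- height (float32 -> float32, writer optional)
  name has no writer counterpart
  id <- id (int64 -> int64, writer required)
  active <- active (bool -> bool, writer required)
  version <- version (int32 -> int32, writer required)
  meta.archived <- meta.archived (bool -> bool, writer required)
  meta.retries <- meta.retries (int64 -> int64, writer optional)
  meta.zip <- meta.zip (int32 -> int32, writer optional)
  violation R1 at name
  => backward verdict for Shipment: BREAKING, 1 violation(s)
forward analysis of Shipment with v1 as reader and v2 as writer:
  meta <- meta (Address -> Address, writer optional)
  latitude <- latitude (float32 -> float32, writer required)
  verified <- verified (bool -> bool, writer required)
  height <- height (float32 -> float32, writer optional)
  id <- id (int64 -> int64, writer required)
  active <- active (bool -> bool, writer required)
  version <- version (int32 -> int32, writer required)
  writer attempts: unknown to reader
  writer name: unknown to reader
  meta.archived <- meta.archived (bool -> bool, writer required)
  meta.retries <- meta.retries (int64 -> int64, writer optional)
  meta.zip <- meta.zip (int32 -> int32, writer optional)
  => forward verdict for Shipment: COMPATIBLE, no violations

backward: BREAKING [(name, R1)]; forward: COMPATIBLE []


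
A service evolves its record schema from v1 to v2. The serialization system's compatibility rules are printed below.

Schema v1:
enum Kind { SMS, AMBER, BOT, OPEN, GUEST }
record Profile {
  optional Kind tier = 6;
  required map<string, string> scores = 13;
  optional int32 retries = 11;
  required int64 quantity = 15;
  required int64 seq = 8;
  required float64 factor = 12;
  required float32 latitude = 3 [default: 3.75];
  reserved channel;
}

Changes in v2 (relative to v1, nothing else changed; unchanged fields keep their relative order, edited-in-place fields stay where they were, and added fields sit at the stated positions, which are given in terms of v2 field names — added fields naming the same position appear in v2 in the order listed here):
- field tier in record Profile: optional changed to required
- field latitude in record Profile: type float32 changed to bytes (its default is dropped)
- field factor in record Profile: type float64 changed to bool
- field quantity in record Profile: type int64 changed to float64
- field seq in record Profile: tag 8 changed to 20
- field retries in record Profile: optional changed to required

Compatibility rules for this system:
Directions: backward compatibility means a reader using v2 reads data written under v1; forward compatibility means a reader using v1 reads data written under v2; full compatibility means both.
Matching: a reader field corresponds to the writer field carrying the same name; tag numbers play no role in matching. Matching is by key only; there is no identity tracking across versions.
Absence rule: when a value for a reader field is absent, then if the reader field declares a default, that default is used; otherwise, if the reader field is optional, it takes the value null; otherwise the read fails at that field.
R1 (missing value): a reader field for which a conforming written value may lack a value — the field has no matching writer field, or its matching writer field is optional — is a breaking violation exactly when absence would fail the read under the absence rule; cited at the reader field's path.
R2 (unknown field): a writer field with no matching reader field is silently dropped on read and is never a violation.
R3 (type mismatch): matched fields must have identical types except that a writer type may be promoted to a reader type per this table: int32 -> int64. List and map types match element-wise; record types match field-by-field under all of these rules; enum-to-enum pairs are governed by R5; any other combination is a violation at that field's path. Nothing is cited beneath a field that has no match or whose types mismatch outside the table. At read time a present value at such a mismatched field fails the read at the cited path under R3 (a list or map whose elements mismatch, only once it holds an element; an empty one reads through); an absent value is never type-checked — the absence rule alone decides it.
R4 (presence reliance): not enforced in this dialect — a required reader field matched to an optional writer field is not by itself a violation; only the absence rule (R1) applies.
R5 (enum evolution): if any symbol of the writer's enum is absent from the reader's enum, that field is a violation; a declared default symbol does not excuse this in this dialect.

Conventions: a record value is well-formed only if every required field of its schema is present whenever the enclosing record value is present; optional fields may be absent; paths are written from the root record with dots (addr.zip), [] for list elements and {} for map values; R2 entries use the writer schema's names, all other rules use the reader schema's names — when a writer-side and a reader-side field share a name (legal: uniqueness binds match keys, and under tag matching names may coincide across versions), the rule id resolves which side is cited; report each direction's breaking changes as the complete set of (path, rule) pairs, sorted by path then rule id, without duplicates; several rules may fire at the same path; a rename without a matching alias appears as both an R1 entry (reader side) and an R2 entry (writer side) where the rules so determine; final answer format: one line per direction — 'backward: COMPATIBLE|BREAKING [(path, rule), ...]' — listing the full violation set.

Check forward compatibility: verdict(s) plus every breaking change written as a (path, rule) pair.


each type pair in Profile: writer, then reader
forward analysis of Profile with v1 as reader and v2 as writer:
  tier: paired with writer tier (Kind -> Kind; writer required)
  scores: paired with writer scores (map<string, string> -> map<string, string>; writer required)
  retries: paired with writer retries (int32 -> int32; writer required)
  quantity: paired with writer quantity (float64 -> int64; writer required)
  seq: paired with writer seq (int64 -> int64; writer required)
  factor: paired with writer factor (bool -> float64; writer required)
  latitude: paired with writer latitude (bytes -> float32; writer required)
  rule R3 violated at factor
  rule R3 violated at latitude
  rule R3 violated at quantity
  => 3 violation(s): forward is BREAKING for Profile
ruling out the remaining Profile differences:
  field tier in record Profile: optional changed to required -> affects backward compatibility only, which is not asked
  field seq in record Profile: tag 8 changed to 20 -> triggers nothing under Profile's printed rules — same verdict
  field retries in record Profile: optional changed to required -> affects backward compatibility only, which is not asked

forward: BREAKING [(factor, R3), (latitude, R3), (quantity, R3)]


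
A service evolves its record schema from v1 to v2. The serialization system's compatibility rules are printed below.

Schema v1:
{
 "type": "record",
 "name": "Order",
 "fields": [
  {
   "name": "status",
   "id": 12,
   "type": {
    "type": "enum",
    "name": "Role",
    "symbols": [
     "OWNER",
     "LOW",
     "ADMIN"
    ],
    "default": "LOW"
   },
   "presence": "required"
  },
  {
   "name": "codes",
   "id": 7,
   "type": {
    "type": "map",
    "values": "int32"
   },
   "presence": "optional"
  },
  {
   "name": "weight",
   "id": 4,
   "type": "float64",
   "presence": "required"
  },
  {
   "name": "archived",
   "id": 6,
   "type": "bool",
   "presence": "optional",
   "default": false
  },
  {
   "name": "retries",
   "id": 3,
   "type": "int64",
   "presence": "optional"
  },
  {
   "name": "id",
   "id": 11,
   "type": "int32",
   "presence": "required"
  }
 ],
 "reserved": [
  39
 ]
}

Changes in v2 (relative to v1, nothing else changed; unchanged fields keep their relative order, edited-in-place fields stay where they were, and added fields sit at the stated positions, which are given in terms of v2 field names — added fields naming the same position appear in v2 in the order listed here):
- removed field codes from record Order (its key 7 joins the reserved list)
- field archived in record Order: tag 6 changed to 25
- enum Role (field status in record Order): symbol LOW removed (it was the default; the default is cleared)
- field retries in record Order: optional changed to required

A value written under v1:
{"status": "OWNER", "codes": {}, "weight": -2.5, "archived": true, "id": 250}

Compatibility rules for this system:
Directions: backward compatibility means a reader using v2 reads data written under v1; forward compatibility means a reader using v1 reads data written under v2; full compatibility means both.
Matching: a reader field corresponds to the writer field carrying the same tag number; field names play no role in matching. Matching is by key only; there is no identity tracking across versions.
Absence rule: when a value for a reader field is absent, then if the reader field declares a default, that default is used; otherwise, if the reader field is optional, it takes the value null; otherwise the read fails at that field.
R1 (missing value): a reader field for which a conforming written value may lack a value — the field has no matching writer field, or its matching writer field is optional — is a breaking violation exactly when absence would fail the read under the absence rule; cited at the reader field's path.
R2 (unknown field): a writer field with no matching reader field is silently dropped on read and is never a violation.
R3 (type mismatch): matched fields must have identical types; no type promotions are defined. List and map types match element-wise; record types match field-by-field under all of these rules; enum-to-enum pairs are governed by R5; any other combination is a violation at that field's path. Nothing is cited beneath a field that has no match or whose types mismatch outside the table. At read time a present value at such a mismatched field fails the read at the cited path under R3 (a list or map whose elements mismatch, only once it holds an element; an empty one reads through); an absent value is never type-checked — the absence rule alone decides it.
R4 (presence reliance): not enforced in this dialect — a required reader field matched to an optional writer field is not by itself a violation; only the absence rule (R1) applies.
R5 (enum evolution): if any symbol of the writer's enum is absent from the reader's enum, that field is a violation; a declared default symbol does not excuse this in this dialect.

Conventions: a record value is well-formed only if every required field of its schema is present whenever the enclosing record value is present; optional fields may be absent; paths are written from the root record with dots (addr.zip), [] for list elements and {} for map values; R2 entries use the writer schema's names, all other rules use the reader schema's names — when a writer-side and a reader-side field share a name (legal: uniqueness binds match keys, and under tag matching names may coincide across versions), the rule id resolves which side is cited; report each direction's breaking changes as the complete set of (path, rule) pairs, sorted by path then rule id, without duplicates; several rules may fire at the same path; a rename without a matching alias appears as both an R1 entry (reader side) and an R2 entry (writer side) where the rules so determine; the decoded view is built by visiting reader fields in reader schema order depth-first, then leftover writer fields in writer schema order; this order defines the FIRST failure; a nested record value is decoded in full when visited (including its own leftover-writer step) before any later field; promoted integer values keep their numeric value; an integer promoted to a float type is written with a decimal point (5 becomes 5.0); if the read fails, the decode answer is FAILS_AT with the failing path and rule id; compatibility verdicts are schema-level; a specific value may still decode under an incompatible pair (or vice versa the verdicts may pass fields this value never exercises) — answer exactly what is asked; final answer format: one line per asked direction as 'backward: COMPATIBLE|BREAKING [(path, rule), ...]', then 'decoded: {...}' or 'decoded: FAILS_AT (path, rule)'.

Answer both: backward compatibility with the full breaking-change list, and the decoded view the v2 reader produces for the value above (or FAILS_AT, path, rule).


backward: BREAKING [(retries, R1), (status, R5)]; decoded: FAILS_AT (retries, R1)

each type pair in Order: writer, then reader
backward pass over Order, reader schema v2, writer schema v1:
  status <- status (Role -> Role, writer required)
  weight <- weight (float64 -> float64, writer required)
  no writer field matches reader archived
  retries <- retries (int64 -> int64, writer optional)
  id <- id (int32 -> int32, writer required)
  writer field codes has no reader counterpart
  writer field archived has no reader counterpart
  R1 fires at retries
  R5 fires at status
  => backward: BREAKING (2)
decoding the Order value with the v2 reader:
  status := "OWNER"
  weight := -2.5
  archived := false (no value, default fills)
  read fails at retries under R1 (no fill)
  => FAILS_AT (retries, R1)
diffs on Order not affecting the asked answer:
  removed field codes from record Order (its key 7 joins the reserved list) -> inert for the asked Order verdict: nothing fires
  field archived in record Order: tag 6 changed to 25 -> inert for the asked Order verdict: nothing fires


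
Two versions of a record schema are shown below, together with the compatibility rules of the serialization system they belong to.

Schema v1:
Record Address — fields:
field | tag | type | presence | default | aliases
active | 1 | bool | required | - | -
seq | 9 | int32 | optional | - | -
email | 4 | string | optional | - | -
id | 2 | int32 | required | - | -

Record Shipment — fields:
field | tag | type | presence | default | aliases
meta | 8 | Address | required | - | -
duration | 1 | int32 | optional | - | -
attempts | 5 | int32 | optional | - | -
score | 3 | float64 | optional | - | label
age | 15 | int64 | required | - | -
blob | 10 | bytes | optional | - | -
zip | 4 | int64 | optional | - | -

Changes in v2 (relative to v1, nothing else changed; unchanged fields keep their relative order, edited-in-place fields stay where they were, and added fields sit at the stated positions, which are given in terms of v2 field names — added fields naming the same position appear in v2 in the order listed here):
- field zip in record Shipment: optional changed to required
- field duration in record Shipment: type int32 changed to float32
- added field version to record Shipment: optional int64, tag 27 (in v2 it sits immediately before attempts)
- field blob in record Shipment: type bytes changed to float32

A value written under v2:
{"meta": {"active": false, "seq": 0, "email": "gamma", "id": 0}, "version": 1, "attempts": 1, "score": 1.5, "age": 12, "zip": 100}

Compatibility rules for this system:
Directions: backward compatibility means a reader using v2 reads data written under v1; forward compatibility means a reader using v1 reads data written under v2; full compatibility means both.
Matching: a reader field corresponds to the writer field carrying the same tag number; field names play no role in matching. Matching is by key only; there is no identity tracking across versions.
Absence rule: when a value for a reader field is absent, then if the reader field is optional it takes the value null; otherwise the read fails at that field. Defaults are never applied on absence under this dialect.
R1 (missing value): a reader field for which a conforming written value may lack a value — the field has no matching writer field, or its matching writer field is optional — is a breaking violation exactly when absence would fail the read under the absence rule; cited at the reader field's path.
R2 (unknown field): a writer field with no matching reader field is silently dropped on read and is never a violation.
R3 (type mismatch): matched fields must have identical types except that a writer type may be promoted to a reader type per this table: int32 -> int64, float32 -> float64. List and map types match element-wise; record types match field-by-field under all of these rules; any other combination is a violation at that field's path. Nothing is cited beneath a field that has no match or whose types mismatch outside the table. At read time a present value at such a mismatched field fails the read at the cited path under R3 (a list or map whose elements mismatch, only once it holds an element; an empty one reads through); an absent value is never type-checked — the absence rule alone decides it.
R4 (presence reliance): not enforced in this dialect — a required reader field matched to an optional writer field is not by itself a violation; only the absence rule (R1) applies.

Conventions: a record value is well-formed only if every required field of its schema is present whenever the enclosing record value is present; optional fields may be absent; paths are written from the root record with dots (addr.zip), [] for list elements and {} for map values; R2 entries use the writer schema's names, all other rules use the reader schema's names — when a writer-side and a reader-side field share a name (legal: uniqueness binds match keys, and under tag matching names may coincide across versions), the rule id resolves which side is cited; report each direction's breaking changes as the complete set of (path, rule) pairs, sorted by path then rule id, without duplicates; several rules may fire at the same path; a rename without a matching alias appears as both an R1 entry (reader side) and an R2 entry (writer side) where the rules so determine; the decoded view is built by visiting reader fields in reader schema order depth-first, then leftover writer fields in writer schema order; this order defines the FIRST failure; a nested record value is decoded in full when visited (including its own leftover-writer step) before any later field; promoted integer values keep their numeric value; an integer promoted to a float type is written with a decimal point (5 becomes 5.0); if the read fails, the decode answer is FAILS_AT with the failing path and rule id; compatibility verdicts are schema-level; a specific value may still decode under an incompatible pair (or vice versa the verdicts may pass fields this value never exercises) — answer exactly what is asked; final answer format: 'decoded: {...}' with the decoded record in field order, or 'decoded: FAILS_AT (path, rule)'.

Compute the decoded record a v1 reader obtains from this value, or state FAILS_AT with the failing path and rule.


in Shipment below, arrows point writer -> reader
decoding the Shipment value with the v1 reader:
  meta.active := false
  meta.seq := 0
  meta.email := "gamma"
  meta.id := 0
  duration := null (not supplied -> null)
  attempts := 1
  score := 1.5
  age := 12
  blob := null (not supplied -> null)
  zip := 100
  writer version: unmatched, discarded
  => decoded: {"meta": {"active": false, "seq": 0, "email": "gamma", "id": 0}, "duration": null, "attempts": 1, "score": 1.5, "age": 12, "blob": null, "zip": 100}
remaining Shipment differences; none change what is asked:
  field zip in record Shipment: optional changed to required -> a verdict-level change on Shipment — the shown value reads the same
  field duration in record Shipment: type int32 changed to float32 -> a verdict-level change on Shipment — the shown value reads the same
  added field version to record Shipment: optional int64, tag 27 (in v2 it sits immediately before attempts) -> triggers nothing under the printed rules; the Shipment answer is the same either way
  field blob in record Shipment: type bytes changed to float32 -> a verdict-level change on Shipment — the shown value reads the same

decoded: {"meta": {"active": false, "seq": 0, "email": "gamma", "id": 0}, "duration": null, "attempts": 1, "score": 1.5, "age": 12, "blob": null, "zip": 100}


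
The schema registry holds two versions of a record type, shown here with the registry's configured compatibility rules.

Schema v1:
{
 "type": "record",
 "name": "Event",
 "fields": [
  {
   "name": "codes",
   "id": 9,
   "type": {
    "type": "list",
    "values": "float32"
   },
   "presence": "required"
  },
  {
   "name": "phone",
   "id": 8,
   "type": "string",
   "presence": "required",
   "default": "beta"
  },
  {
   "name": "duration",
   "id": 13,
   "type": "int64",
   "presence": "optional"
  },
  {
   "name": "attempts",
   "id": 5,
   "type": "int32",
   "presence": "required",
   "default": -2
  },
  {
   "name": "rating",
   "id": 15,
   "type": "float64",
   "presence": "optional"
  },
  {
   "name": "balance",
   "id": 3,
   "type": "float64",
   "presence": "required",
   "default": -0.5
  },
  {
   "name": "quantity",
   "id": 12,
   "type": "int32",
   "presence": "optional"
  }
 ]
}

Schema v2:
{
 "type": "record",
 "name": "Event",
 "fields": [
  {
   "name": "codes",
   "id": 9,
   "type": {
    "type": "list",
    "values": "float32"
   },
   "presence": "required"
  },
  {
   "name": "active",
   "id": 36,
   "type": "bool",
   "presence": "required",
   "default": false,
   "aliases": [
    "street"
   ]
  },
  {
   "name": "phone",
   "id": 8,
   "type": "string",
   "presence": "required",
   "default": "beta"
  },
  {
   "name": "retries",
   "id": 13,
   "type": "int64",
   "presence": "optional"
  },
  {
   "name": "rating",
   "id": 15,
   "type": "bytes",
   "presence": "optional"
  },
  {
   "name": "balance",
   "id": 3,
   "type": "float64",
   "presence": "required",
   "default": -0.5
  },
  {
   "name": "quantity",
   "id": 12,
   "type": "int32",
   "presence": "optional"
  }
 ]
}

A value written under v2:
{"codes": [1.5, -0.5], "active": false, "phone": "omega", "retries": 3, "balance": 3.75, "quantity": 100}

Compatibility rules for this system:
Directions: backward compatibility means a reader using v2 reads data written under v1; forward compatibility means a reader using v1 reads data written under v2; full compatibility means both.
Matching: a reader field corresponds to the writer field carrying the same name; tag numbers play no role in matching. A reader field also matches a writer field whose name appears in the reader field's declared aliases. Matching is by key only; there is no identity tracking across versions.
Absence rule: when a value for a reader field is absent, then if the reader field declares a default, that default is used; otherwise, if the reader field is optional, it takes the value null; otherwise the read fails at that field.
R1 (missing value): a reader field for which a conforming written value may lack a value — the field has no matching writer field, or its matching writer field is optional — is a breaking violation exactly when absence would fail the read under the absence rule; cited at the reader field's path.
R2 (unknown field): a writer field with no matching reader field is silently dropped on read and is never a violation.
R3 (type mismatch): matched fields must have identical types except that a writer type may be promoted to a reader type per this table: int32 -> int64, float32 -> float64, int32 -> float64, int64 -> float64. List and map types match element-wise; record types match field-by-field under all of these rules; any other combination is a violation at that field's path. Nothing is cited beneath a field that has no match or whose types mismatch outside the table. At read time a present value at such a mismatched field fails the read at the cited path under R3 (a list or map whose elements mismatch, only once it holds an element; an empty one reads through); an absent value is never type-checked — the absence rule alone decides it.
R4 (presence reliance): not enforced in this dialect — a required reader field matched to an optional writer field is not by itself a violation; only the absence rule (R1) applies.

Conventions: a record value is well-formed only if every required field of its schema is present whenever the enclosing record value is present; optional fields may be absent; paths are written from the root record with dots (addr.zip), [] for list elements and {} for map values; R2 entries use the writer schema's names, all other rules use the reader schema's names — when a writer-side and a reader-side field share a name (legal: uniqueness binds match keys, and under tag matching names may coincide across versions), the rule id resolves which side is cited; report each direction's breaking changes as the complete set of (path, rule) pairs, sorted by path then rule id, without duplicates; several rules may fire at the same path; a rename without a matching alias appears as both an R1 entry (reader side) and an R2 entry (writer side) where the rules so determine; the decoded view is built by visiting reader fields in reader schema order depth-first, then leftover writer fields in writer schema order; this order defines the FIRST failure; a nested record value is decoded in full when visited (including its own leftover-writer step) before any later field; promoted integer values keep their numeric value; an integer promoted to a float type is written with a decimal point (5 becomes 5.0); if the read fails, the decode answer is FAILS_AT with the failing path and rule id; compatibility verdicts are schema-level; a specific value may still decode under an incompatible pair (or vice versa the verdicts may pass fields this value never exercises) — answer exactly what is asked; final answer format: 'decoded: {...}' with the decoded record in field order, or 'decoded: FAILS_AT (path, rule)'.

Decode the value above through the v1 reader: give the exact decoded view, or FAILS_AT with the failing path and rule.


decoded: {"codes": [1.5, -0.5], "phone": "omega", "duration": null, "attempts": -2, "rating": null, "balance": 3.75, "quantity": 100}

the writer's type comes first in each Event pair
migrating the Event value to v1:
  codes := [1.5, -0.5]
  phone := "omega"
  duration := null (absent, optional -> null)
  attempts := -2 (absent -> default)
  rating := null (absent, optional -> null)
  balance := 3.75
  quantity := 100
  writer active: unknown -> dropped
  writer retries: unknown -> dropped
  => decoded: {"codes": [1.5, -0.5], "phone": "omega", "duration": null, "attempts": -2, "rating": null, "balance": 3.75, "quantity": 100}
ruling out the remaining Event differences:
  removed field attempts from record Event -> triggers nothing under the printed rules; the Event answer is the same either way
  field rating in record Event: type float64 changed to bytes -> matters for Event compatibility verdicts, not for this value's decode
  added field active to record Event: required bool, tag 36, default false (in v2 it sits immediately before phone) -> triggers nothing under the printed rules; the Event answer is the same either way
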